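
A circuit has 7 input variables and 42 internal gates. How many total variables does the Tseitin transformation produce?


The Tseitin transformation introduces one auxiliary variable per gate.
Total variables = inputs + gates = 7 + 42 = 49.

49


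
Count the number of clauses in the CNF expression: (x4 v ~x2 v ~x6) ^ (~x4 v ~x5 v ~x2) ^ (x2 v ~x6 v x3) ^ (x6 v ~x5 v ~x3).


Each group enclosed in parentheses joined by ^ is one clause.
Counting the conjuncts: 4 clauses.

4


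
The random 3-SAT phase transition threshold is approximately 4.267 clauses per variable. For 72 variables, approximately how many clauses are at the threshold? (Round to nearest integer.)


The 3-SAT phase transition occurs at approximately 4.267 clauses per variable.
m = 4.267 * 72 = 307.224.
Rounded to nearest integer: 307.

307


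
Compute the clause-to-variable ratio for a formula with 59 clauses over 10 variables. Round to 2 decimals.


Clause-to-variable ratio = clauses / variables.
59 / 10 = 5.9.

5.9


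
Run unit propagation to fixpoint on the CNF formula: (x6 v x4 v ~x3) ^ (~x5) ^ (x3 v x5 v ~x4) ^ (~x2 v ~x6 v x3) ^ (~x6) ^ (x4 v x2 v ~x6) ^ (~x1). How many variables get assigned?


Unit propagation repeatedly assigns the literal in any unit clause, then simplifies.
Assignments in order: x5 = F, x6 = F, x1 = F.
No further unit clauses remain.
Total variables assigned = 3.

3


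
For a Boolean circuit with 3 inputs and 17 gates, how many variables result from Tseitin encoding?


The Tseitin transformation introduces one auxiliary variable per gate.
Total variables = inputs + gates = 3 + 17 = 20.

20


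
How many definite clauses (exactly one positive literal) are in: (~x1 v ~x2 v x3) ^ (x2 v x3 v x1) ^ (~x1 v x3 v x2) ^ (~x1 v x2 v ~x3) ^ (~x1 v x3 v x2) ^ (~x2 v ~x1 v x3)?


A definite clause has exactly one positive literal.
Clause 1: 1 positive -> definite
Clause 2: 3 positive -> not definite
Clause 3: 2 positive -> not definite
Clause 4: 1 positive -> definite
Clause 5: 2 positive -> not definite
Clause 6: 1 positive -> definite
Definite clause count = 3.

3


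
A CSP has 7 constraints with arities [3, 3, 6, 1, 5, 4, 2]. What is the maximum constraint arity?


The arities are: 3, 3, 6, 1, 5, 4, 2.
Scan for the maximum value.
Maximum arity = 6.

6


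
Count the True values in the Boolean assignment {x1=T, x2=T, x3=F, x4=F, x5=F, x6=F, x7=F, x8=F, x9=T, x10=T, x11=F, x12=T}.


The weight is the number of variables assigned True.
True variables: x1, x2, x9, x10, x12.
Weight = 5.

5


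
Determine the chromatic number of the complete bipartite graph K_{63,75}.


K_{63,75} is bipartite by definition: the two parts are independent sets, with every edge crossing between them.
Color all vertices in one part with color 1 and all vertices in the other part with color 2.
Since the graph has at least one edge, one color does not suffice.
Chromatic number = 2.

2


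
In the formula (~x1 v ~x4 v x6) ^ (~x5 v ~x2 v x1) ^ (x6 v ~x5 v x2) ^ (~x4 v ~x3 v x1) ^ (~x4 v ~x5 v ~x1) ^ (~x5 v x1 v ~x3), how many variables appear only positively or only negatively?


A pure literal appears in only one polarity across all clauses.
Pure literals: x3 (negative only), x4 (negative only), x5 (negative only), x6 (positive only).
Count = 4.

4


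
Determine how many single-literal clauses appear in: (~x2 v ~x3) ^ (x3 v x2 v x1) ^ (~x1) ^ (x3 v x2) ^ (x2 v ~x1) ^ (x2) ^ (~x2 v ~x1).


A unit clause contains exactly one literal.
Unit clauses found: (~x1), (x2).
Count = 2.

2


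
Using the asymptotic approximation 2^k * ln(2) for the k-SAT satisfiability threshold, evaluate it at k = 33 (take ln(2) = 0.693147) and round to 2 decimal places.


Using the asymptotic formula: threshold ~ 2^k * ln(2).
2^33 = 8589934592.
8589934592 * 0.693147 = 5954087392.64.

5954087392.64


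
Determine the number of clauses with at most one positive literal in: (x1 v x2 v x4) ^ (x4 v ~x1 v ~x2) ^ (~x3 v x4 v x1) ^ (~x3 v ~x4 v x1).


A Horn clause has at most one positive literal.
Clause 1: 3 positive lit(s) -> not Horn
Clause 2: 1 positive lit(s) -> Horn
Clause 3: 2 positive lit(s) -> not Horn
Clause 4: 1 positive lit(s) -> Horn
Total Horn clauses = 2.

2


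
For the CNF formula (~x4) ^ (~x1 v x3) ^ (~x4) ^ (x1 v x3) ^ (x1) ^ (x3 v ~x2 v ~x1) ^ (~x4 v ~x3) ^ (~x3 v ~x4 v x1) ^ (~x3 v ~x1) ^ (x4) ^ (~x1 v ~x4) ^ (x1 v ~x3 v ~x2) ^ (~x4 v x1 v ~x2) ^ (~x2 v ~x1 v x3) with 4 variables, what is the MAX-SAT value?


Enumerate all 16 truth assignments.
For each, count how many of the 14 clauses are satisfied.
The formula is not fully satisfiable, so the maximum is below 14.
Maximum simultaneously satisfiable clauses = 12.

12


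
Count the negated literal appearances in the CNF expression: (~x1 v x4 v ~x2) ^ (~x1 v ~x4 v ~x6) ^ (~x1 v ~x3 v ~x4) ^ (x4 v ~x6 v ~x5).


Scan each clause for negated literals.
Clause 1: 2 negative; Clause 2: 3 negative; Clause 3: 3 negative; Clause 4: 2 negative.
Total negative literal occurrences = 10.

10


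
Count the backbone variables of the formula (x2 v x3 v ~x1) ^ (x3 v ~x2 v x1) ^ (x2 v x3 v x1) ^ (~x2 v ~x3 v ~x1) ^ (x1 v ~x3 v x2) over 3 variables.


Find all satisfying assignments: 3 model(s).
Check which variables have the same value in every model.
No variable is fixed across all models.
Backbone size = 0.

0


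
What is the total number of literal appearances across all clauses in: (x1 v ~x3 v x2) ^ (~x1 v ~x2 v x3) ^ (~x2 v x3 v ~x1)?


Clause lengths: 3, 3, 3.
Sum = 3 + 3 + 3 = 9.

9


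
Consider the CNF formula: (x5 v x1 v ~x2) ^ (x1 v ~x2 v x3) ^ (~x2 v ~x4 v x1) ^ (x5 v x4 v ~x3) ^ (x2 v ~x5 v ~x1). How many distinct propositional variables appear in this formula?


Identify each distinct variable in the formula.
Variables found: x1, x2, x3, x4, x5.
Total distinct variables = 5.

5


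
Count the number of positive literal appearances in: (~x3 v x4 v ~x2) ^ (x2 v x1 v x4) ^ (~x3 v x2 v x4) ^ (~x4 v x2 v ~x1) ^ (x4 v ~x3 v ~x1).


Scan each clause for unnegated literals.
Clause 1: 1 positive; Clause 2: 3 positive; Clause 3: 2 positive; Clause 4: 1 positive; Clause 5: 1 positive.
Total positive literal occurrences = 8.

8


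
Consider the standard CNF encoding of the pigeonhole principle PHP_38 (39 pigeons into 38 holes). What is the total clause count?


The PHP encoding has two parts:
1) At-least-one-hole clauses: 39 (one per pigeon, each with 38 literals).
2) At-most-one-pigeon-per-hole clauses: 38 holes * C(39,2) = 38 * 741 = 28158.
Total clauses = 39 + 28158 = 28197.

28197


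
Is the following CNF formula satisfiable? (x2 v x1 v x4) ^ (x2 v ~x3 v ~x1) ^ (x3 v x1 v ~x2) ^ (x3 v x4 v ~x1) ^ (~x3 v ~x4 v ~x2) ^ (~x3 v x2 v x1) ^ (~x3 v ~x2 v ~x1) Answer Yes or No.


Check all 16 possible truth assignments.
Number of satisfying assignments found: 4.
The formula is satisfiable.

Yes


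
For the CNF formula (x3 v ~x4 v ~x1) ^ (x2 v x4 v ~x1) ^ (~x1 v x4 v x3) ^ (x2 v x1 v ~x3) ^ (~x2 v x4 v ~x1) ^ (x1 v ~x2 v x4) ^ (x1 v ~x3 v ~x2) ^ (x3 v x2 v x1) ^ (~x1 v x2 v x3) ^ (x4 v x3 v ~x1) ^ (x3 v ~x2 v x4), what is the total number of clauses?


Each group enclosed in parentheses joined by ^ is one clause.
Counting the conjuncts: 11 clauses.

11


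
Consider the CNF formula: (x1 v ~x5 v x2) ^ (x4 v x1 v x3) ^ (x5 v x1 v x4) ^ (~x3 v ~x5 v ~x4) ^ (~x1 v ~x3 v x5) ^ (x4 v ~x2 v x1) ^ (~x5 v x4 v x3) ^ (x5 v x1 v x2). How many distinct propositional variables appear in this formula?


Identify each distinct variable in the formula.
Variables found: x1, x2, x3, x4, x5.
Total distinct variables = 5.

5


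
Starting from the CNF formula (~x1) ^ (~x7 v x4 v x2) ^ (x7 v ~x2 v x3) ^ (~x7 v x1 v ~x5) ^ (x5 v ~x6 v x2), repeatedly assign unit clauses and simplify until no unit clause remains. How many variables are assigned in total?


Unit propagation repeatedly assigns the literal in any unit clause, then simplifies.
Assignments in order: x1 = F.
No further unit clauses remain.
Total variables assigned = 1.

1


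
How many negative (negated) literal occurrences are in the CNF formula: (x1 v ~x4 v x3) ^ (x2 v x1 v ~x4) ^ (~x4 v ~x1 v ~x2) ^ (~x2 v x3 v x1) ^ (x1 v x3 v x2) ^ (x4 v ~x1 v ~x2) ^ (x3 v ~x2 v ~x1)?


Scan each clause for negated literals.
Clause 1: 1 negative; Clause 2: 1 negative; Clause 3: 3 negative; Clause 4: 1 negative; Clause 5: 0 negative; Clause 6: 2 negative; Clause 7: 2 negative.
Total negative literal occurrences = 10.

10


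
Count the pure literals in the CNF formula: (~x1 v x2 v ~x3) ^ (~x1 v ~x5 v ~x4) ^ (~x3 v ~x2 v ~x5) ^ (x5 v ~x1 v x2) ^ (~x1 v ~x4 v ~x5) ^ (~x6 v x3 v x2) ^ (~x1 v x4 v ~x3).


A pure literal appears in only one polarity across all clauses.
Pure literals: x1 (negative only), x6 (negative only).
Count = 2.

2


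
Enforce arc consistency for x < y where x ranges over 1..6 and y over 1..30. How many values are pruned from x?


For the constraint x < y, x needs a supporting value in y's domain.
x can be at most 29 (one less than y's maximum).
Valid x values from domain: 6 out of 6.
Pruned = 6 - 6 = 0.

0


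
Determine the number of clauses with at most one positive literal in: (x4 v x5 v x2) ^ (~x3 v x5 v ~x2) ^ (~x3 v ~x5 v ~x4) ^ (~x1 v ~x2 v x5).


A Horn clause has at most one positive literal.
Clause 1: 3 positive lit(s) -> not Horn
Clause 2: 1 positive lit(s) -> Horn
Clause 3: 0 positive lit(s) -> Horn
Clause 4: 1 positive lit(s) -> Horn
Total Horn clauses = 3.

3


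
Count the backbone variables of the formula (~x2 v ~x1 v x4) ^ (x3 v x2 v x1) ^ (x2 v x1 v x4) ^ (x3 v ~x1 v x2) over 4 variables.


Find all satisfying assignments: 9 model(s).
Check which variables have the same value in every model.
No variable is fixed across all models.
Backbone size = 0.

0


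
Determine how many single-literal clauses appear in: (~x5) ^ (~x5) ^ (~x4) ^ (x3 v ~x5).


A unit clause contains exactly one literal.
Unit clauses found: (~x5), (~x5), (~x4).
Count = 3.

3


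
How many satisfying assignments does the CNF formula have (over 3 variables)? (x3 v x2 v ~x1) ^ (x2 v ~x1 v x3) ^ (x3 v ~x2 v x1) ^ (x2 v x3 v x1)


Enumerate all 8 truth assignments over 3 variables.
Test each against every clause.
Satisfying assignments found: 5.

5


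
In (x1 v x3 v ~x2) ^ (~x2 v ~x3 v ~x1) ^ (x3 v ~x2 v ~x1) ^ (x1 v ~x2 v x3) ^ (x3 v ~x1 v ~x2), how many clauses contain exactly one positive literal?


A definite clause has exactly one positive literal.
Clause 1: 2 positive -> not definite
Clause 2: 0 positive -> not definite
Clause 3: 1 positive -> definite
Clause 4: 2 positive -> not definite
Clause 5: 1 positive -> definite
Definite clause count = 2.

2


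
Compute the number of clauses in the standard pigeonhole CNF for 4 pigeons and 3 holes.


The PHP encoding has two parts:
1) At-least-one-hole clauses: 4 (one per pigeon, each with 3 literals).
2) At-most-one-pigeon-per-hole clauses: 3 holes * C(4,2) = 3 * 6 = 18.
Total clauses = 4 + 18 = 22.

22


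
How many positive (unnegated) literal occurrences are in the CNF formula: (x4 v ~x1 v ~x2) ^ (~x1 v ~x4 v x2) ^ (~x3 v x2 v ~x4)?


Scan each clause for unnegated literals.
Clause 1: 1 positive; Clause 2: 1 positive; Clause 3: 1 positive.
Total positive literal occurrences = 3.

3


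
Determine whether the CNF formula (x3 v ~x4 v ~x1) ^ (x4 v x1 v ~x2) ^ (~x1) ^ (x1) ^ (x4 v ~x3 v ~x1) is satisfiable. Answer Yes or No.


Check all 16 possible truth assignments.
Number of satisfying assignments found: 0.
The formula is unsatisfiable.

No


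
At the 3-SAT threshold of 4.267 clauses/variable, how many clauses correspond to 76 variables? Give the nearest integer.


The 3-SAT phase transition occurs at approximately 4.267 clauses per variable.
m = 4.267 * 76 = 324.292.
Rounded to nearest integer: 324.

324


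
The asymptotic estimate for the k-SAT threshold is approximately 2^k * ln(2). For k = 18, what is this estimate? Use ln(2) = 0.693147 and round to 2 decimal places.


Using the asymptotic formula: threshold ~ 2^k * ln(2).
2^18 = 262144.
262144 * 0.693147 = 181704.33.

181704.33


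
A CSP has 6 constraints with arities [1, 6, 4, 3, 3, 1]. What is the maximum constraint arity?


The arities are: 1, 6, 4, 3, 3, 1.
Scan for the maximum value.
Maximum arity = 6.

6


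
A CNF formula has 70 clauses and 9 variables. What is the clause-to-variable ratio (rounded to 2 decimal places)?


Clause-to-variable ratio = clauses / variables.
70 / 9 = 7.78.

7.78


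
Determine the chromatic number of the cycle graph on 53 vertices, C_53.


An odd cycle cannot be 2-colored: alternating two colors around the cycle returns to the start with a conflict.
Since 53 is odd, three colors are required (and three suffice).
Chromatic number = 3.

3


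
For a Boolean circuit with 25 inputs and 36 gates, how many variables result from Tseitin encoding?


The Tseitin transformation introduces one auxiliary variable per gate.
Total variables = inputs + gates = 25 + 36 = 61.

61


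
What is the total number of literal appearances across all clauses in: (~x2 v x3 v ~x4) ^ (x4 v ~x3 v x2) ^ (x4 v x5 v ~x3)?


Clause lengths: 3, 3, 3.
Sum = 3 + 3 + 3 = 9.

9


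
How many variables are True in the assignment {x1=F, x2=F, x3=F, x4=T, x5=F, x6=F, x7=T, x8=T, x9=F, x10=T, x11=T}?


The weight is the number of variables assigned True.
True variables: x4, x7, x8, x10, x11.
Weight = 5.

5


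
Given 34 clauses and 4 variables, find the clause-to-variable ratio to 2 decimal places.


Clause-to-variable ratio = clauses / variables.
34 / 4 = 8.5.

8.5


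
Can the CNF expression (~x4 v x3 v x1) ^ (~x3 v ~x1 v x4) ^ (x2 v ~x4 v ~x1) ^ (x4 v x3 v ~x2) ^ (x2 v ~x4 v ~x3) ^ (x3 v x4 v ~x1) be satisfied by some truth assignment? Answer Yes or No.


Check all 16 possible truth assignments.
Number of satisfying assignments found: 6.
The formula is satisfiable.

Yes


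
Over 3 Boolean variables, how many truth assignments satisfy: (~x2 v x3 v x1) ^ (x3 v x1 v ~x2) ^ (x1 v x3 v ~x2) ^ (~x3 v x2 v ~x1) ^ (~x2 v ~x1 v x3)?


Enumerate all 8 truth assignments over 3 variables.
Test each against every clause.
Satisfying assignments found: 5.

5


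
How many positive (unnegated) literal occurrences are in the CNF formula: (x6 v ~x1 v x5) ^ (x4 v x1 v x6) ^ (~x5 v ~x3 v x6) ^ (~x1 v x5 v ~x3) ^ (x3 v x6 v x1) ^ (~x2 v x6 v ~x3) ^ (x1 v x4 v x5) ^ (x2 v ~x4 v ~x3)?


Scan each clause for unnegated literals.
Clause 1: 2 positive; Clause 2: 3 positive; Clause 3: 1 positive; Clause 4: 1 positive; Clause 5: 3 positive; Clause 6: 1 positive; Clause 7: 3 positive; Clause 8: 1 positive.
Total positive literal occurrences = 15.

15


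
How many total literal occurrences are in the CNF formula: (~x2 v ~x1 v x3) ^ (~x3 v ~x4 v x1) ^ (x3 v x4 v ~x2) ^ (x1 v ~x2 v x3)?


Clause lengths: 3, 3, 3, 3.
Sum = 3 + 3 + 3 + 3 = 12.

12


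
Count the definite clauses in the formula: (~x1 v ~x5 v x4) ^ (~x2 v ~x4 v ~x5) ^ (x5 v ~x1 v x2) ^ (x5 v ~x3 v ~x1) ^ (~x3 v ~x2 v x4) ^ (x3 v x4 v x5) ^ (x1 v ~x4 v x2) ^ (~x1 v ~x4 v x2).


A definite clause has exactly one positive literal.
Clause 1: 1 positive -> definite
Clause 2: 0 positive -> not definite
Clause 3: 2 positive -> not definite
Clause 4: 1 positive -> definite
Clause 5: 1 positive -> definite
Clause 6: 3 positive -> not definite
Clause 7: 2 positive -> not definite
Clause 8: 1 positive -> definite
Definite clause count = 4.

4


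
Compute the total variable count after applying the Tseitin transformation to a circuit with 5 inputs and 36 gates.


The Tseitin transformation introduces one auxiliary variable per gate.
Total variables = inputs + gates = 5 + 36 = 41.

41


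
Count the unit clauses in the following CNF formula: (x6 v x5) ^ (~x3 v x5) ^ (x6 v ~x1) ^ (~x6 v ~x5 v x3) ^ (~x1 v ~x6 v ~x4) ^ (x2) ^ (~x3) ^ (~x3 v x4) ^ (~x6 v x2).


A unit clause contains exactly one literal.
Unit clauses found: (x2), (~x3).
Count = 2.

2


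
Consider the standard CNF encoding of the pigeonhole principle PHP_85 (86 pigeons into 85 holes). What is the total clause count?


The PHP encoding has two parts:
1) At-least-one-hole clauses: 86 (one per pigeon, each with 85 literals).
2) At-most-one-pigeon-per-hole clauses: 85 holes * C(86,2) = 85 * 3655 = 310675.
Total clauses = 86 + 310675 = 310761.

310761


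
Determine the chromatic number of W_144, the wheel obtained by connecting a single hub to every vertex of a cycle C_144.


W_144 consists of the cycle C_144 together with a hub vertex adjacent to every cycle vertex.
The cycle C_144 needs 2 colors (even cycle -> 2).
The hub is adjacent to every cycle vertex, so it must receive a new color distinct from all of them.
Chromatic number = 2 + 1 = 3.

3


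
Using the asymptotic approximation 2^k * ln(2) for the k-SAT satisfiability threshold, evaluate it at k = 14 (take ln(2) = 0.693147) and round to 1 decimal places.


Using the asymptotic formula: threshold ~ 2^k * ln(2).
2^14 = 16384.
16384 * 0.693147 = 11356.5.

11356.5


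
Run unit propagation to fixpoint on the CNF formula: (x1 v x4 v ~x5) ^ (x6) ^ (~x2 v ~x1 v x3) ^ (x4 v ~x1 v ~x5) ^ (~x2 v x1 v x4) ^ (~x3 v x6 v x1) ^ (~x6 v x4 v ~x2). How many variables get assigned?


Unit propagation repeatedly assigns the literal in any unit clause, then simplifies.
Assignments in order: x6 = T.
No further unit clauses remain.
Total variables assigned = 1.

1


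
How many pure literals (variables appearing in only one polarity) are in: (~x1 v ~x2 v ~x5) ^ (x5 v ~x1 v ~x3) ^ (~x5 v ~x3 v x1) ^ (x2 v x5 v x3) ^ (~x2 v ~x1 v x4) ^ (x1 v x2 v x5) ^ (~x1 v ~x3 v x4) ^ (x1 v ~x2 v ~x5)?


A pure literal appears in only one polarity across all clauses.
Pure literals: x4 (positive only).
Count = 1.

1


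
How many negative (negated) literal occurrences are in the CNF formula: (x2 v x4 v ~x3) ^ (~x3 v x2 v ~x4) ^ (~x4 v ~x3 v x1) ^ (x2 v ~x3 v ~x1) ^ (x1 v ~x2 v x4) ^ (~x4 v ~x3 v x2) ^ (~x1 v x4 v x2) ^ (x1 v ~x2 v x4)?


Scan each clause for negated literals.
Clause 1: 1 negative; Clause 2: 2 negative; Clause 3: 2 negative; Clause 4: 2 negative; Clause 5: 1 negative; Clause 6: 2 negative; Clause 7: 1 negative; Clause 8: 1 negative.
Total negative literal occurrences = 12.

12


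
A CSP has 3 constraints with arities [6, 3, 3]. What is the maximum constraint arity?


The arities are: 6, 3, 3.
Scan for the maximum value.
Maximum arity = 6.

6


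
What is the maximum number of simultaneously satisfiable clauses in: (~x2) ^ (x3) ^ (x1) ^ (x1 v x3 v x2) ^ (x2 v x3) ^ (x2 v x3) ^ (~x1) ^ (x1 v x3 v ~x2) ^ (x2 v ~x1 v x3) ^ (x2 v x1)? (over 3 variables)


Enumerate all 8 truth assignments.
For each, count how many of the 10 clauses are satisfied.
The formula is not fully satisfiable, so the maximum is below 10.
Maximum simultaneously satisfiable clauses = 9.

9


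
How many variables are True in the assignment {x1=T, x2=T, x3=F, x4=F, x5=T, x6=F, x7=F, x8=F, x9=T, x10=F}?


The weight is the number of variables assigned True.
True variables: x1, x2, x5, x9.
Weight = 4.

4


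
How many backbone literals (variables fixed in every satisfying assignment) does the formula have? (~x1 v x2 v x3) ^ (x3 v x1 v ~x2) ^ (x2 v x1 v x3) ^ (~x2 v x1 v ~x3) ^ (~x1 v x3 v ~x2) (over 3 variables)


Find all satisfying assignments: 3 model(s).
Check which variables have the same value in every model.
Fixed variables: x3=T.
Backbone size = 1.

1


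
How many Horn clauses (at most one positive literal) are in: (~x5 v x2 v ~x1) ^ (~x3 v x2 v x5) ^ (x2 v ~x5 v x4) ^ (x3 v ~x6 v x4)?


A Horn clause has at most one positive literal.
Clause 1: 1 positive lit(s) -> Horn
Clause 2: 2 positive lit(s) -> not Horn
Clause 3: 2 positive lit(s) -> not Horn
Clause 4: 2 positive lit(s) -> not Horn
Total Horn clauses = 1.

1


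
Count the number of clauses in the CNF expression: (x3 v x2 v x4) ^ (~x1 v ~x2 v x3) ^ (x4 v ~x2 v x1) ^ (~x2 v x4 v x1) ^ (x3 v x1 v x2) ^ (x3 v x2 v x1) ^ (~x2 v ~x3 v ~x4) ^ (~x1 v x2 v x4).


Each group enclosed in parentheses joined by ^ is one clause.
Counting the conjuncts: 8 clauses.

8


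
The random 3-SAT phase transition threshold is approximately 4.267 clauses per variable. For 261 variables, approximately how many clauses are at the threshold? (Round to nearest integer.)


The 3-SAT phase transition occurs at approximately 4.267 clauses per variable.
m = 4.267 * 261 = 1113.687.
Rounded to nearest integer: 1114.

1114


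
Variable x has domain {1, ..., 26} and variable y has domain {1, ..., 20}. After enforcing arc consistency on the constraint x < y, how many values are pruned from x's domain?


For the constraint x < y, x needs a supporting value in y's domain.
x can be at most 19 (one less than y's maximum).
Valid x values from domain: 19 out of 26.
Pruned = 26 - 19 = 7.

7


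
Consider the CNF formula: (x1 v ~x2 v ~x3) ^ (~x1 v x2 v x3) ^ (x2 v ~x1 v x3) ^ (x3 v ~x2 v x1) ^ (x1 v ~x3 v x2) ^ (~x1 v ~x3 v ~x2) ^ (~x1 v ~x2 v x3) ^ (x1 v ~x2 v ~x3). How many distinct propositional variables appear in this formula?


Identify each distinct variable in the formula.
Variables found: x1, x2, x3.
Total distinct variables = 3.

3


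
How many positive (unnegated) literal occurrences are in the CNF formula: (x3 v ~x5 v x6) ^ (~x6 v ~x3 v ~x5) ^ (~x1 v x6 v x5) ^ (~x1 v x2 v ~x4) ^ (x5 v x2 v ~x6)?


Scan each clause for unnegated literals.
Clause 1: 2 positive; Clause 2: 0 positive; Clause 3: 2 positive; Clause 4: 1 positive; Clause 5: 2 positive.
Total positive literal occurrences = 7.

7


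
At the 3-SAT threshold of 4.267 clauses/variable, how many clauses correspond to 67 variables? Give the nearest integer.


The 3-SAT phase transition occurs at approximately 4.267 clauses per variable.
m = 4.267 * 67 = 285.889.
Rounded to nearest integer: 286.

286


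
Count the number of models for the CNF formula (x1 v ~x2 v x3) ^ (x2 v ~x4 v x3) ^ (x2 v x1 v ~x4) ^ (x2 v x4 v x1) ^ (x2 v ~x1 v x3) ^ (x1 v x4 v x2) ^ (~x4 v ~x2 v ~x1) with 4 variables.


Enumerate all 16 truth assignments over 4 variables.
Test each against every clause.
Satisfying assignments found: 6.

6


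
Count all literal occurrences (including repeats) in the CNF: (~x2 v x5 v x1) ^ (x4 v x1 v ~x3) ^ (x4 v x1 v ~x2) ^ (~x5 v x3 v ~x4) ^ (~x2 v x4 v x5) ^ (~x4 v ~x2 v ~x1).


Clause lengths: 3, 3, 3, 3, 3, 3.
Sum = 3 + 3 + 3 + 3 + 3 + 3 = 18.

18


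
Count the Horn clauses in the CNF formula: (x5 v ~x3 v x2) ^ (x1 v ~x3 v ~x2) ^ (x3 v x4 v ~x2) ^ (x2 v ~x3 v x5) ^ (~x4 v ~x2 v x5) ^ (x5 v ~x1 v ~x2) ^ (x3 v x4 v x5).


A Horn clause has at most one positive literal.
Clause 1: 2 positive lit(s) -> not Horn
Clause 2: 1 positive lit(s) -> Horn
Clause 3: 2 positive lit(s) -> not Horn
Clause 4: 2 positive lit(s) -> not Horn
Clause 5: 1 positive lit(s) -> Horn
Clause 6: 1 positive lit(s) -> Horn
Clause 7: 3 positive lit(s) -> not Horn
Total Horn clauses = 3.

3


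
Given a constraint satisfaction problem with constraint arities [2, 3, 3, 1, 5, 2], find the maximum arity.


The arities are: 2, 3, 3, 1, 5, 2.
Scan for the maximum value.
Maximum arity = 5.

5


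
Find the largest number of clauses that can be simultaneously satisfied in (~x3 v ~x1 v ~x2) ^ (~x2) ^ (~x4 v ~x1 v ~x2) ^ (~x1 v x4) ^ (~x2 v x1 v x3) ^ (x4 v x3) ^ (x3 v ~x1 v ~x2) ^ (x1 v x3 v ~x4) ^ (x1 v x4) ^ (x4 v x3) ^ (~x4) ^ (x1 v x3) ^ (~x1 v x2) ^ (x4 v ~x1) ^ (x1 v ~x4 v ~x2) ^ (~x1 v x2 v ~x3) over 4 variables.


Enumerate all 16 truth assignments.
For each, count how many of the 16 clauses are satisfied.
The formula is not fully satisfiable, so the maximum is below 16.
Maximum simultaneously satisfiable clauses = 15.

15


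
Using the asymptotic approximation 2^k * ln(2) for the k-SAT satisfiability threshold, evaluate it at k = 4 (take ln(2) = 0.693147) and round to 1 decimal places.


Using the asymptotic formula: threshold ~ 2^k * ln(2).
2^4 = 16.
16 * 0.693147 = 11.1.

11.1


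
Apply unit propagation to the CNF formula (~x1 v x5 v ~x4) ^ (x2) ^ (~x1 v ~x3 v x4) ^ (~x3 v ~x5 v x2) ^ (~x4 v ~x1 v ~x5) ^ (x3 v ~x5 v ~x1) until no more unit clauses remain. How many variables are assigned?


Unit propagation repeatedly assigns the literal in any unit clause, then simplifies.
Assignments in order: x2 = T.
No further unit clauses remain.
Total variables assigned = 1.

1


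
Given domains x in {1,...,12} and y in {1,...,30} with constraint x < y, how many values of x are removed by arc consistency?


For the constraint x < y, x needs a supporting value in y's domain.
x can be at most 29 (one less than y's maximum).
Valid x values from domain: 12 out of 12.
Pruned = 12 - 12 = 0.

0


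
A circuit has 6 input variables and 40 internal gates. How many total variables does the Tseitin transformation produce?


The Tseitin transformation introduces one auxiliary variable per gate.
Total variables = inputs + gates = 6 + 40 = 46.

46


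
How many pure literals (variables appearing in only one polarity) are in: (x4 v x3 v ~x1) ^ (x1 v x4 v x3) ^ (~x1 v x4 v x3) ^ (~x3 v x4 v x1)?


A pure literal appears in only one polarity across all clauses.
Pure literals: x4 (positive only).
Count = 1.

1


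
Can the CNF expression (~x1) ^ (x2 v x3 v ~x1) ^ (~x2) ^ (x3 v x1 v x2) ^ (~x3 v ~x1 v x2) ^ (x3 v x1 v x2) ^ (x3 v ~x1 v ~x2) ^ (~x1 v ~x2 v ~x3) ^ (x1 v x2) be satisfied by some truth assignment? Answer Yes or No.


Check all 8 possible truth assignments.
Number of satisfying assignments found: 0.
The formula is unsatisfiable.

No


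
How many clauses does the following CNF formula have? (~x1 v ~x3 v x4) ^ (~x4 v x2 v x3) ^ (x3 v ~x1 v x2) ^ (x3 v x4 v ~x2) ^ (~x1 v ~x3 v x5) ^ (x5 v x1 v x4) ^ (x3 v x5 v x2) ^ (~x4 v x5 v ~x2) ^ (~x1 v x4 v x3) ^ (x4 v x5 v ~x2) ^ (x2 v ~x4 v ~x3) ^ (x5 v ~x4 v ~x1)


Each group enclosed in parentheses joined by ^ is one clause.
Counting the conjuncts: 12 clauses.

12


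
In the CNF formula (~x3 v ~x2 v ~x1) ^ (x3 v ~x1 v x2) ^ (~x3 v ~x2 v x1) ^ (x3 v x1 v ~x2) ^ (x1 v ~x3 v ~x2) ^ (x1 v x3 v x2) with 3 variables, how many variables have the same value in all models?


Find all satisfying assignments: 3 model(s).
Check which variables have the same value in every model.
No variable is fixed across all models.
Backbone size = 0.

0


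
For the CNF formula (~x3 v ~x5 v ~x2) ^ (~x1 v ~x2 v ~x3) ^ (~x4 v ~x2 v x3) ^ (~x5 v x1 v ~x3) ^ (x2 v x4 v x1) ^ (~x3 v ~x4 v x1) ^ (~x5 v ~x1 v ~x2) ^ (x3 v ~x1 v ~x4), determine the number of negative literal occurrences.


Scan each clause for negated literals.
Clause 1: 3 negative; Clause 2: 3 negative; Clause 3: 2 negative; Clause 4: 2 negative; Clause 5: 0 negative; Clause 6: 2 negative; Clause 7: 3 negative; Clause 8: 2 negative.
Total negative literal occurrences = 17.

17


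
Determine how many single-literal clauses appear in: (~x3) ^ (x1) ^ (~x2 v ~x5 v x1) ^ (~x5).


A unit clause contains exactly one literal.
Unit clauses found: (~x3), (x1), (~x5).
Count = 3.

3


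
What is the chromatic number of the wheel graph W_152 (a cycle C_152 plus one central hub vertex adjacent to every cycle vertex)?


W_152 consists of the cycle C_152 together with a hub vertex adjacent to every cycle vertex.
The cycle C_152 needs 2 colors (even cycle -> 2).
The hub is adjacent to every cycle vertex, so it must receive a new color distinct from all of them.
Chromatic number = 2 + 1 = 3.

3


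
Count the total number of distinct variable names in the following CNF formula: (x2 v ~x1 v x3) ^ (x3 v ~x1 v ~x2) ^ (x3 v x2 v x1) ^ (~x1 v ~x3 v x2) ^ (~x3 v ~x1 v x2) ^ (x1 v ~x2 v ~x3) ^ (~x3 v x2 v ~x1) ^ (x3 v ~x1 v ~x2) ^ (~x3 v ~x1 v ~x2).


Identify each distinct variable in the formula.
Variables found: x1, x2, x3.
Total distinct variables = 3.

3


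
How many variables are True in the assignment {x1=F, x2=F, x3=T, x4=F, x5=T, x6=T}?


The weight is the number of variables assigned True.
True variables: x3, x5, x6.
Weight = 3.

3


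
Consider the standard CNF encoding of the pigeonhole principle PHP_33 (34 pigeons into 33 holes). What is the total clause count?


The PHP encoding has two parts:
1) At-least-one-hole clauses: 34 (one per pigeon, each with 33 literals).
2) At-most-one-pigeon-per-hole clauses: 33 holes * C(34,2) = 33 * 561 = 18513.
Total clauses = 34 + 18513 = 18547.

18547


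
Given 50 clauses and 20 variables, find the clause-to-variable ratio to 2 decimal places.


Clause-to-variable ratio = clauses / variables.
50 / 20 = 2.5.

2.5


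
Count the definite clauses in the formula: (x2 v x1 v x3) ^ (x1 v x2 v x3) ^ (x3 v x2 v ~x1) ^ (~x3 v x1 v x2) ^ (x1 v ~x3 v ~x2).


A definite clause has exactly one positive literal.
Clause 1: 3 positive -> not definite
Clause 2: 3 positive -> not definite
Clause 3: 2 positive -> not definite
Clause 4: 2 positive -> not definite
Clause 5: 1 positive -> definite
Definite clause count = 1.

1


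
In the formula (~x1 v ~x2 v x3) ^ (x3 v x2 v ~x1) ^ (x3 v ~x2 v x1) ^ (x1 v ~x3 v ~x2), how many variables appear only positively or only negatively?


A pure literal appears in only one polarity across all clauses.
No pure literals found.
Count = 0.

0


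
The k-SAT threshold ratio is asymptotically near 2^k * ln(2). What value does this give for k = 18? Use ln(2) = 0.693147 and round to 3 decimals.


Using the asymptotic formula: threshold ~ 2^k * ln(2).
2^18 = 262144.
262144 * 0.693147 = 181704.327.

181704.327


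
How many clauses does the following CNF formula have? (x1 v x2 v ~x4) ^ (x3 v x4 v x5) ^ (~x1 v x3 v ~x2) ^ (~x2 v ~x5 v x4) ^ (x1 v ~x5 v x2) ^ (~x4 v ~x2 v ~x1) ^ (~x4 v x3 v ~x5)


Each group enclosed in parentheses joined by ^ is one clause.
Counting the conjuncts: 7 clauses.

7


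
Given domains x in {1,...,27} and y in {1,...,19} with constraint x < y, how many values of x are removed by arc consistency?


For the constraint x < y, x needs a supporting value in y's domain.
x can be at most 18 (one less than y's maximum).
Valid x values from domain: 18 out of 27.
Pruned = 27 - 18 = 9.

9


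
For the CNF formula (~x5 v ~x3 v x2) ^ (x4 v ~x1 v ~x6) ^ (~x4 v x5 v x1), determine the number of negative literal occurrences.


Scan each clause for negated literals.
Clause 1: 2 negative; Clause 2: 2 negative; Clause 3: 1 negative.
Total negative literal occurrences = 5.

5


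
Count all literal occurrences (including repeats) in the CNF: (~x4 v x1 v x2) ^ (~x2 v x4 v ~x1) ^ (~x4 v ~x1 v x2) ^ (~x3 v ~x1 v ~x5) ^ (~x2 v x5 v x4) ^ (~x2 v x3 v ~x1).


Clause lengths: 3, 3, 3, 3, 3, 3.
Sum = 3 + 3 + 3 + 3 + 3 + 3 = 18.

18


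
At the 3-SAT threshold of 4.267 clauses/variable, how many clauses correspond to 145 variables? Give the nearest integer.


The 3-SAT phase transition occurs at approximately 4.267 clauses per variable.
m = 4.267 * 145 = 618.715.
Rounded to nearest integer: 619.

619


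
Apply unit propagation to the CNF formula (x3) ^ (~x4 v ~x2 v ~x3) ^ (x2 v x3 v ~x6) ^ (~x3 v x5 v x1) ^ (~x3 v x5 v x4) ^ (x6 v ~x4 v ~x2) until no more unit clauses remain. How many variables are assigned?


Unit propagation repeatedly assigns the literal in any unit clause, then simplifies.
Assignments in order: x3 = T.
No further unit clauses remain.
Total variables assigned = 1.

1


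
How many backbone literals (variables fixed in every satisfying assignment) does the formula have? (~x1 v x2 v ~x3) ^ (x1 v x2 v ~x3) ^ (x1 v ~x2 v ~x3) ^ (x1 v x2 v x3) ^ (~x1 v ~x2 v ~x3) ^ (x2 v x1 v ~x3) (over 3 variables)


Find all satisfying assignments: 3 model(s).
Check which variables have the same value in every model.
Fixed variables: x3=F.
Backbone size = 1.

1


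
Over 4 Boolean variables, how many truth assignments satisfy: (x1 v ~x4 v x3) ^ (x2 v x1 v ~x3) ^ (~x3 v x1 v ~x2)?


Enumerate all 16 truth assignments over 4 variables.
Test each against every clause.
Satisfying assignments found: 10.

10


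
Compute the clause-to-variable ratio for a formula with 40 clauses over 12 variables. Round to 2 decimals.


Clause-to-variable ratio = clauses / variables.
40 / 12 = 3.33.

3.33


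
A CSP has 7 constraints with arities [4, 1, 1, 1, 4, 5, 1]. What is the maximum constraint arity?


The arities are: 4, 1, 1, 1, 4, 5, 1.
Scan for the maximum value.
Maximum arity = 5.

5


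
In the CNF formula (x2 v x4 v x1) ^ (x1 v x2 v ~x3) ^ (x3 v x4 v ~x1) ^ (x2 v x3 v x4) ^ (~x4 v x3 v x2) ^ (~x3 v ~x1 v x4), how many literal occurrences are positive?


Scan each clause for unnegated literals.
Clause 1: 3 positive; Clause 2: 2 positive; Clause 3: 2 positive; Clause 4: 3 positive; Clause 5: 2 positive; Clause 6: 1 positive.
Total positive literal occurrences = 13.

13


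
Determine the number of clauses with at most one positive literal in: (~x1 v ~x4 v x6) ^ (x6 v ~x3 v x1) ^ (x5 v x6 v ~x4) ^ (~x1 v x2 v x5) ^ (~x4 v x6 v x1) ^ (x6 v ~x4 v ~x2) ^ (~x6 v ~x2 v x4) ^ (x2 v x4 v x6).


A Horn clause has at most one positive literal.
Clause 1: 1 positive lit(s) -> Horn
Clause 2: 2 positive lit(s) -> not Horn
Clause 3: 2 positive lit(s) -> not Horn
Clause 4: 2 positive lit(s) -> not Horn
Clause 5: 2 positive lit(s) -> not Horn
Clause 6: 1 positive lit(s) -> Horn
Clause 7: 1 positive lit(s) -> Horn
Clause 8: 3 positive lit(s) -> not Horn
Total Horn clauses = 3.

3


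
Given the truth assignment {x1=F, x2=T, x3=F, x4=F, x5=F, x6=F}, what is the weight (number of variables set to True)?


The weight is the number of variables assigned True.
True variables: x2.
Weight = 1.

1


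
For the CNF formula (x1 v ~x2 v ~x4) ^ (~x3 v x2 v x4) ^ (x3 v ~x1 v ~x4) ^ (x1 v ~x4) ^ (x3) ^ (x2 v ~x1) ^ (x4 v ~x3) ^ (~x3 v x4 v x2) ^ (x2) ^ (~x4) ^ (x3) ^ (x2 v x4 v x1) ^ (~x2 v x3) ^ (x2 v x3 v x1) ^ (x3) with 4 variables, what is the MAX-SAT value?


Enumerate all 16 truth assignments.
For each, count how many of the 15 clauses are satisfied.
The formula is not fully satisfiable, so the maximum is below 15.
Maximum simultaneously satisfiable clauses = 14.

14


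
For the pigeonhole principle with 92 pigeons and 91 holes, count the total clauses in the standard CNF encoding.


The PHP encoding has two parts:
1) At-least-one-hole clauses: 92 (one per pigeon, each with 91 literals).
2) At-most-one-pigeon-per-hole clauses: 91 holes * C(92,2) = 91 * 4186 = 380926.
Total clauses = 92 + 380926 = 381018.

381018


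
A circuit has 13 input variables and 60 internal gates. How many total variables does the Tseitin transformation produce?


The Tseitin transformation introduces one auxiliary variable per gate.
Total variables = inputs + gates = 13 + 60 = 73.

73


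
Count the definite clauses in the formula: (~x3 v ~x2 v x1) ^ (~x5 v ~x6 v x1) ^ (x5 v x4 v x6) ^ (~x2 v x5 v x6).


A definite clause has exactly one positive literal.
Clause 1: 1 positive -> definite
Clause 2: 1 positive -> definite
Clause 3: 3 positive -> not definite
Clause 4: 2 positive -> not definite
Definite clause count = 2.

2


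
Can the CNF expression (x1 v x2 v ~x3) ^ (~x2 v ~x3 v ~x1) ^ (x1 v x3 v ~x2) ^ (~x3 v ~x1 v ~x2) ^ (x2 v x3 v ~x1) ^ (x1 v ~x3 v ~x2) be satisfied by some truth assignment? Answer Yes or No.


Check all 8 possible truth assignments.
Number of satisfying assignments found: 3.
The formula is satisfiable.

Yes


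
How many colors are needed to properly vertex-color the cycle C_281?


An odd cycle cannot be 2-colored: alternating two colors around the cycle returns to the start with a conflict.
Since 281 is odd, three colors are required (and three suffice).
Chromatic number = 3.

3


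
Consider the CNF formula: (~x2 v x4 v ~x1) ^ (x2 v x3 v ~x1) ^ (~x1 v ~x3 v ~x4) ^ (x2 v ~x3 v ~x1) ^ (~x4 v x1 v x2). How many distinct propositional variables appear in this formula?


Identify each distinct variable in the formula.
Variables found: x1, x2, x3, x4.
Total distinct variables = 4.

4


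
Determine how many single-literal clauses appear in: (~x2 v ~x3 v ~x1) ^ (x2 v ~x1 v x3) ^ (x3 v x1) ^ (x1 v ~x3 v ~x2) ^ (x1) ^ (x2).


A unit clause contains exactly one literal.
Unit clauses found: (x1), (x2).
Count = 2.

2


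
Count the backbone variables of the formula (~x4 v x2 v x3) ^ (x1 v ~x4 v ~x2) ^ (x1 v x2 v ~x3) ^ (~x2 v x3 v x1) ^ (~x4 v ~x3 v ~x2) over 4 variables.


Find all satisfying assignments: 8 model(s).
Check which variables have the same value in every model.
No variable is fixed across all models.
Backbone size = 0.

0


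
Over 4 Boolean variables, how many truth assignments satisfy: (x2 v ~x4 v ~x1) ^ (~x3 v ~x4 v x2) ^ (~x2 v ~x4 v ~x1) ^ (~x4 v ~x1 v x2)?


Enumerate all 16 truth assignments over 4 variables.
Test each against every clause.
Satisfying assignments found: 11.

11


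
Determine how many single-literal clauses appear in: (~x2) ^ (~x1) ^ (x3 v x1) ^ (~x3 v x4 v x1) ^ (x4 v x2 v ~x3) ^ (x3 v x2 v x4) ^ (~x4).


A unit clause contains exactly one literal.
Unit clauses found: (~x2), (~x1), (~x4).
Count = 3.

3


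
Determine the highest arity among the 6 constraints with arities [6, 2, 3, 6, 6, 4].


The arities are: 6, 2, 3, 6, 6, 4.
Scan for the maximum value.
Maximum arity = 6.

6


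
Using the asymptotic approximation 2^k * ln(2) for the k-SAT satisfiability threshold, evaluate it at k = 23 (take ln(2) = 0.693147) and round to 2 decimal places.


Using the asymptotic formula: threshold ~ 2^k * ln(2).
2^23 = 8388608.
8388608 * 0.693147 = 5814538.47.

5814538.47


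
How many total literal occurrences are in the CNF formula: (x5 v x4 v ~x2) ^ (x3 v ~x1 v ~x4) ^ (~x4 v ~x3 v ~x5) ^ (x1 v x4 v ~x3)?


Clause lengths: 3, 3, 3, 3.
Sum = 3 + 3 + 3 + 3 = 12.

12


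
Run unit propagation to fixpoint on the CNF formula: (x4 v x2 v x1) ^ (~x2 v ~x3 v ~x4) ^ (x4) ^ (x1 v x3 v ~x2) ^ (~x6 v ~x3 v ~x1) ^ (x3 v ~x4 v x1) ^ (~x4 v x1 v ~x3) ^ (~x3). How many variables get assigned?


Unit propagation repeatedly assigns the literal in any unit clause, then simplifies.
Assignments in order: x4 = T, x3 = F, x1 = T.
No further unit clauses remain.
Total variables assigned = 3.

3


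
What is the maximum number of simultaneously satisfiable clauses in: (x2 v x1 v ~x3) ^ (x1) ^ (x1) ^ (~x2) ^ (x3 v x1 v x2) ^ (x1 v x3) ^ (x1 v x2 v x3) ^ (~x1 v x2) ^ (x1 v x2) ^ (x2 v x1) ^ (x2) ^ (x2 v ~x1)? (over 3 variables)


Enumerate all 8 truth assignments.
For each, count how many of the 12 clauses are satisfied.
The formula is not fully satisfiable, so the maximum is below 12.
Maximum simultaneously satisfiable clauses = 11.

11


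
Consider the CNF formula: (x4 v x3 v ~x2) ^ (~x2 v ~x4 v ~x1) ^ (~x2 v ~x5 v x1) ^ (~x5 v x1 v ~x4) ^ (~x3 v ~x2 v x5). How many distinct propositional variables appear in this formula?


Identify each distinct variable in the formula.
Variables found: x1, x2, x3, x4, x5.
Total distinct variables = 5.

5


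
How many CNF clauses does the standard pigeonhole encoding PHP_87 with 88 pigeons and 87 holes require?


The PHP encoding has two parts:
1) At-least-one-hole clauses: 88 (one per pigeon, each with 87 literals).
2) At-most-one-pigeon-per-hole clauses: 87 holes * C(88,2) = 87 * 3828 = 333036.
Total clauses = 88 + 333036 = 333124.

333124


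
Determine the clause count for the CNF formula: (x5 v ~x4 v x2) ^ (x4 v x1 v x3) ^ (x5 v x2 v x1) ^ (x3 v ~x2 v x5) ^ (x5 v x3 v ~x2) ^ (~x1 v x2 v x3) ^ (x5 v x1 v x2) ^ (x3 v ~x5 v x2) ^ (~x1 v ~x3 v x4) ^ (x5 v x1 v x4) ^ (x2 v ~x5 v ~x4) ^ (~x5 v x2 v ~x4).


Each group enclosed in parentheses joined by ^ is one clause.
Counting the conjuncts: 12 clauses.

12


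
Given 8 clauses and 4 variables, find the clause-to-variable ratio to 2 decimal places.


Clause-to-variable ratio = clauses / variables.
8 / 4 = 2.0.

2.0


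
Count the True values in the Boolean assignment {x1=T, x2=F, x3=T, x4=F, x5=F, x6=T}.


The weight is the number of variables assigned True.
True variables: x1, x3, x6.
Weight = 3.

3
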